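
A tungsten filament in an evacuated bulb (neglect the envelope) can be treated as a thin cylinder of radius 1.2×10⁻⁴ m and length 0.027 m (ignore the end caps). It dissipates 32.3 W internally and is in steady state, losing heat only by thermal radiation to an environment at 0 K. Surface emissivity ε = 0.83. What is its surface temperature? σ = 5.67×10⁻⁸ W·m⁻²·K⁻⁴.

Steady state: internal power = radiated power, P = εσA T⁴.
Radiating area A = 2πrL = 2.036×10⁻⁵ m².
T⁴ = P/(εσA) = 32.3/(0.83·5.67×10⁻⁸·2.036×10⁻⁵) = 3.371×10¹³ K⁴.
T = (3.371×10¹³)^(1/4).

T ≈ 2410 K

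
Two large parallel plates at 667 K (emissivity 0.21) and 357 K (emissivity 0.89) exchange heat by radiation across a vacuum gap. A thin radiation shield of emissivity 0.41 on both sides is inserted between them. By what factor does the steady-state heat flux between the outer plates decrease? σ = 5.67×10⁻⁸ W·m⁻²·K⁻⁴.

factor ≈ 1.79

Without shield: q₀ = σΔ(T⁴)/(1/ε₁+1/ε₂−1) with denominator 4.886.
With shield the two gaps are in series; the resistances add: (1/ε₁+1/ε_s−1)+(1/ε_s+1/ε₂−1) = 6.201+2.563 = 8.764.
Heat-flux ratio q₀/q = 8.764/4.886.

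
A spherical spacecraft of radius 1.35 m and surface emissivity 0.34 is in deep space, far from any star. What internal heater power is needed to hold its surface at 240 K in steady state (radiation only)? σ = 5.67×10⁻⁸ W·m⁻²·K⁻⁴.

P = εσ·4πr²·T⁴.
4πr² = 22.90 m²; T⁴ = 3.318×10⁹ K⁴.
P = 0.34·5.67×10⁻⁸·22.90·3.318×10⁹.

P ≈ 1460 W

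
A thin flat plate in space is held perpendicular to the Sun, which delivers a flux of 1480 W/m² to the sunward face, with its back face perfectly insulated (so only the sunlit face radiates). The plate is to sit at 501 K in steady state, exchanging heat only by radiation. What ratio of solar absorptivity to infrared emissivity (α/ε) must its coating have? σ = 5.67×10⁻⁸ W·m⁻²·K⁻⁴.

α/ε ≈ 2.41

Balance: αS·A = εσ·1A·T⁴ ⇒ α/ε = σT⁴/S.
α/ε = 5.67×10⁻⁸·(501)⁴/1480 = 5.67×10⁻⁸·6.300×10¹⁰/1480.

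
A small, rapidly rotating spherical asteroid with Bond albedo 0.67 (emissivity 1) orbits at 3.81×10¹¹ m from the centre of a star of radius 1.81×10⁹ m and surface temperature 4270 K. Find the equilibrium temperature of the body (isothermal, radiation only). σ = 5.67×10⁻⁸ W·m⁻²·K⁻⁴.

The star's surface emits σT_*⁴; at distance d the flux is S = σT_*⁴(R_*/d)².
S = 5.67×10⁻⁸·(4270)⁴·(1.81×10⁹/3.81×10¹¹)² = 425.4 W/m².
For an isothermal sphere T⁴ = (1−a)S/(4σ) = 6.190×10⁸ K⁴.

T ≈ 158 K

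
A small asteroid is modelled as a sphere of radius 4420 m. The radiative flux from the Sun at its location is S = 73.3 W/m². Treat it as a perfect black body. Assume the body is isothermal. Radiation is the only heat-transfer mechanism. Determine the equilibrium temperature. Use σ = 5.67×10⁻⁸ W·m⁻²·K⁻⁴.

T ≈ 134 K

At equilibrium, absorbed power = emitted power.
Absorbing cross-section = πr² = 6.138×10⁷ m²; emitting surface = 4πr² = 2.455×10⁸ m² (ratio 4).
S·A_cross = εσ·A_surf·T⁴  ⇒  T⁴ = S/(4σ).
T⁴ = 1.00·73.3/(4·5.67×10⁻⁸) = 3.232×10⁸ K⁴.
T = (3.232×10⁸)^(1/4).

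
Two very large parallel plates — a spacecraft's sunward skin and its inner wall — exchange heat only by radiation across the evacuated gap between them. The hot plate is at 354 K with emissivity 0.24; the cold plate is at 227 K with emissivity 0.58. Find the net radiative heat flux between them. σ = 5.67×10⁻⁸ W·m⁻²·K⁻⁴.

q ≈ 151 W/m²

For two infinite grey parallel plates, q = σ(T₁⁴ − T₂⁴)/(1/ε₁ + 1/ε₂ − 1).
T₁⁴ − T₂⁴ = 1.570×10¹⁰ − 2.655×10⁹ = 1.305×10¹⁰ K⁴.
1/ε₁ + 1/ε₂ − 1 = 4.167 + 1.724 − 1 = 4.891.
q = 5.67×10⁻⁸ × 1.305×10¹⁰ / 4.891.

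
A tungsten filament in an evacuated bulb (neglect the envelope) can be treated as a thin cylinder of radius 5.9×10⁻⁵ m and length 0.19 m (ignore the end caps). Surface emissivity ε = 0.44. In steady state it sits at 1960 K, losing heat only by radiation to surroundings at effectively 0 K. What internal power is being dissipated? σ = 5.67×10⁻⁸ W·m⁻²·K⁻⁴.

Steady state: P = εσA T⁴.
A = 2πrL = 7.043×10⁻⁵ m²; T⁴ = (1960)⁴ = 1.476×10¹³ K⁴.
P = 0.44 × 5.67×10⁻⁸ × 7.043×10⁻⁵ × 1.476×10¹³.

P ≈ 25.9 W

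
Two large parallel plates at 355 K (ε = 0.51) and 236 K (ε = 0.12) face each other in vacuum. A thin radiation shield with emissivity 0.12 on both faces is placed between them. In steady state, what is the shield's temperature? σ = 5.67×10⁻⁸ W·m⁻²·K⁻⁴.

In steady state the net flux on the hot side equals that on the cold side.
σ(T₁⁴−T_s⁴)/D₁ = σ(T_s⁴−T₂⁴)/D₂, with D₁ = 1/ε₁+1/ε_s−1 = 9.294, D₂ = 1/ε_s+1/ε₂−1 = 15.67.
Solve for T_s⁴: T_s⁴ = (D₂·T₁⁴ + D₁·T₂⁴)/(D₁+D₂) = 1.112×10¹⁰ K⁴.

T_s ≈ 325 K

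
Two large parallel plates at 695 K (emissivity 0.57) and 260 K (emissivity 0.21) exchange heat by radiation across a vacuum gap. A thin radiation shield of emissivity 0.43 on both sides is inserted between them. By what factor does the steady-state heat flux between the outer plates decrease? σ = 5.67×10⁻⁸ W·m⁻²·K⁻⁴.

Without shield: q₀ = σΔ(T⁴)/(1/ε₁+1/ε₂−1) with denominator 5.516.
With shield the two gaps are in series; the resistances add: (1/ε₁+1/ε_s−1)+(1/ε_s+1/ε₂−1) = 3.080+6.087 = 9.167.
Heat-flux ratio q₀/q = 9.167/5.516.

factor ≈ 1.66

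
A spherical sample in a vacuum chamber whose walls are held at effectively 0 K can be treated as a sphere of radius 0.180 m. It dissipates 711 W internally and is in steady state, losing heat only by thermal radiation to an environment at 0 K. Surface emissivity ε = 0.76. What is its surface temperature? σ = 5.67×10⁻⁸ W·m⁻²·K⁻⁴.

T ≈ 449 K

Steady state: internal power = radiated power, P = εσA T⁴.
Radiating area A = 4πr² = 0.4072 m².
T⁴ = P/(εσA) = 711/(0.76·5.67×10⁻⁸·0.4072) = 4.052×10¹⁰ K⁴.
T = (4.052×10¹⁰)^(1/4).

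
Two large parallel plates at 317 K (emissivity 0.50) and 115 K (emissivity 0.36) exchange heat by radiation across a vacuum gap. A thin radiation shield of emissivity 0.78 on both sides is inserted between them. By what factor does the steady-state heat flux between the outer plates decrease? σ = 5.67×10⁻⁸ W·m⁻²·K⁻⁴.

factor ≈ 1.41

Without shield: q₀ = σΔ(T⁴)/(1/ε₁+1/ε₂−1) with denominator 3.778.
With shield the two gaps are in series; the resistances add: (1/ε₁+1/ε_s−1)+(1/ε_s+1/ε₂−1) = 2.282+3.060 = 5.342.
Heat-flux ratio q₀/q = 5.342/3.778.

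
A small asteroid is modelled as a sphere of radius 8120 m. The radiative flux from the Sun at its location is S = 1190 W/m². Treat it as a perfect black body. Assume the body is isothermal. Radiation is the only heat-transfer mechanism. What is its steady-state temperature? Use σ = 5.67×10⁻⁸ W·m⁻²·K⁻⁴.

At equilibrium, absorbed power = emitted power.
Absorbing cross-section = πr² = 2.071×10⁸ m²; emitting surface = 4πr² = 8.286×10⁸ m² (ratio 4).
S·A_cross = εσ·A_surf·T⁴  ⇒  T⁴ = S/(4σ).
T⁴ = 1.00·1190/(4·5.67×10⁻⁸) = 5.247×10⁹ K⁴.
T = (5.247×10⁹)^(1/4).

T ≈ 269 K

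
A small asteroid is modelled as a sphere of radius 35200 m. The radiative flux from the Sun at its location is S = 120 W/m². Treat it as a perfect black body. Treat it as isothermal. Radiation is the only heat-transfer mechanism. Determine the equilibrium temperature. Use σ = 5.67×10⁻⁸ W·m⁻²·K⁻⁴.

T ≈ 152 K

At equilibrium, absorbed power = emitted power.
Absorbing cross-section = πr² = 3.893×10⁹ m²; emitting surface = 4πr² = 1.557×10¹⁰ m² (ratio 4).
S·A_cross = εσ·A_surf·T⁴  ⇒  T⁴ = S/(4σ).
T⁴ = 1.00·120/(4·5.67×10⁻⁸) = 5.291×10⁸ K⁴.
T = (5.291×10⁸)^(1/4).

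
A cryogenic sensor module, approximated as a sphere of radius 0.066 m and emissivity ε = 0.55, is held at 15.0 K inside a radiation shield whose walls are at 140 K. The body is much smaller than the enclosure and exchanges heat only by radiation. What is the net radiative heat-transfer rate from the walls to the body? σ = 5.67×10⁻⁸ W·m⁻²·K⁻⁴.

For a small grey body in a large enclosure: P_net = εσA(T_body⁴ − T_wall⁴).
A = 4πr² = 0.05474 m²; T_body⁴ − T_wall⁴ = 50620 − 3.842×10⁸ = -3.841×10⁸ K⁴.
|P_net| = 0.55·5.67×10⁻⁸·0.05474·3.841×10⁸.

P_net ≈ 0.656 W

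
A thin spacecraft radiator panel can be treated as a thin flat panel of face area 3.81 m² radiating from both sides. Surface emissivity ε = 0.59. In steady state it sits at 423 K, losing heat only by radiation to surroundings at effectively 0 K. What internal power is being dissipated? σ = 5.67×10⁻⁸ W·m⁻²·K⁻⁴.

Steady state: P = εσA T⁴.
A = 2·3.81 = 7.620 m²; T⁴ = (423)⁴ = 3.202×10¹⁰ K⁴.
P = 0.59 × 5.67×10⁻⁸ × 7.620 × 3.202×10¹⁰.

P ≈ 8160 W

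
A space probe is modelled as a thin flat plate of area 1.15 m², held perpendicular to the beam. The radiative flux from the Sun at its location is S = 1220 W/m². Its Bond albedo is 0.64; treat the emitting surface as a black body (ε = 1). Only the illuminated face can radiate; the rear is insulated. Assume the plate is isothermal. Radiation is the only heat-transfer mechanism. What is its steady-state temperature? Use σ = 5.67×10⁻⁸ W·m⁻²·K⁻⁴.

T ≈ 297 K

At equilibrium, absorbed power = emitted power.
Absorbing cross-section = A = 1.150 m²; emitting surface = A = 1.150 m² (ratio 1).
(1−a)S·A_cross = εσ·A_surf·T⁴  ⇒  T⁴ = (1−a)S/(1σ).
T⁴ = 0.360·1220/(1·5.67×10⁻⁸) = 7.746×10⁹ K⁴.
T = (7.746×10⁹)^(1/4).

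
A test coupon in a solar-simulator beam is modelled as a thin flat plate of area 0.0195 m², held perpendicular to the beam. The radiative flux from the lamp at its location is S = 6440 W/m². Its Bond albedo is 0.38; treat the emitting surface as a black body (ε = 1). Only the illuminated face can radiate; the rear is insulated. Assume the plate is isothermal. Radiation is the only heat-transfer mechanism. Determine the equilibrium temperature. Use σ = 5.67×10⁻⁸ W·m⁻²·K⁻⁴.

T ≈ 515 K

At equilibrium, absorbed power = emitted power.
Absorbing cross-section = A = 0.01950 m²; emitting surface = A = 0.01950 m² (ratio 1).
(1−a)S·A_cross = εσ·A_surf·T⁴  ⇒  T⁴ = (1−a)S/(1σ).
T⁴ = 0.620·6440/(1·5.67×10⁻⁸) = 7.042×10¹⁰ K⁴.
T = (7.042×10¹⁰)^(1/4).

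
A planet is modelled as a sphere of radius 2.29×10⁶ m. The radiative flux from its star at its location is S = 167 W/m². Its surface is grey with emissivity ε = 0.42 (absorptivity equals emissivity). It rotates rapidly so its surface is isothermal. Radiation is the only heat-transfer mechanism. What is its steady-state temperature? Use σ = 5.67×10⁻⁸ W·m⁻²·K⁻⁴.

At equilibrium, absorbed power = emitted power.
Absorbing cross-section = πr² = 1.647×10¹³ m²; emitting surface = 4πr² = 6.590×10¹³ m² (ratio 4).
εS·A_cross = εσ·A_surf·T⁴  ⇒  T⁴ = S/(4σ)   (ε cancels).
T⁴ = 167/(4·5.67×10⁻⁸) = 7.363×10⁸ K⁴.
T = (7.363×10⁸)^(1/4).

T ≈ 165 K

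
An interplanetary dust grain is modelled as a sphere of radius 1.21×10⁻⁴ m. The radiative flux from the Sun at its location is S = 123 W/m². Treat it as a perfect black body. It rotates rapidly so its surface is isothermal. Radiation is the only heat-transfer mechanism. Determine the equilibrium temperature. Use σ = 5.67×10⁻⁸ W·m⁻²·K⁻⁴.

At equilibrium, absorbed power = emitted power.
Absorbing cross-section = πr² = 4.600×10⁻⁸ m²; emitting surface = 4πr² = 1.840×10⁻⁷ m² (ratio 4).
S·A_cross = εσ·A_surf·T⁴  ⇒  T⁴ = S/(4σ).
T⁴ = 1.00·123/(4·5.67×10⁻⁸) = 5.423×10⁸ K⁴.
T = (5.423×10⁸)^(1/4).

T ≈ 153 K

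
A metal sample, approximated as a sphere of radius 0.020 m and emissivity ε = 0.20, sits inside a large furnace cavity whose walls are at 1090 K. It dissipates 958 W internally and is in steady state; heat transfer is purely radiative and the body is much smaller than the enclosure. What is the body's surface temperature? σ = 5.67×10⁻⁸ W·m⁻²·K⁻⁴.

T ≈ 2070 K

For a small grey body in a large enclosure, net radiated power = εσA(T⁴ − T_w⁴).
Steady state: P = εσA(T⁴ − T_w⁴) with A = 4πr² = 0.005027 m².
T⁴ = P/(εσA) + T_w⁴ = 958/(0.20·5.67×10⁻⁸·0.005027) + (1090)⁴
    = 1.681×10¹³ + 1.412×10¹² = 1.822×10¹³ K⁴.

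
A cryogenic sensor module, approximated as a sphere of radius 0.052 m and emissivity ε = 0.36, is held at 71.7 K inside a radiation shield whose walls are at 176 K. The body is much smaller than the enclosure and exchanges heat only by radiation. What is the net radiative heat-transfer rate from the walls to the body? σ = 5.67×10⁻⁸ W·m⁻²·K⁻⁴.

P_net ≈ 0.647 W

For a small grey body in a large enclosure: P_net = εσA(T_body⁴ − T_wall⁴).
A = 4πr² = 0.03398 m²; T_body⁴ − T_wall⁴ = 2.643×10⁷ − 9.595×10⁸ = -9.331×10⁸ K⁴.
|P_net| = 0.36·5.67×10⁻⁸·0.03398·9.331×10⁸.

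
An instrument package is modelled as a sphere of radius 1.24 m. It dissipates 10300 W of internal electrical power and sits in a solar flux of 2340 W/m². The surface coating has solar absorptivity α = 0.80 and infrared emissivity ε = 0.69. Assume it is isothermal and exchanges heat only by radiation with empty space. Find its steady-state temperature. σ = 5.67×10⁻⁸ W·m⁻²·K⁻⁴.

T ≈ 400 K

At steady state, absorbed solar power + internal power = radiated power.
Absorbed: α·S·A_cross = 0.80·2340·4.831 = 9043 W (cross-section πr²).
Total input = 9043 + 10300 = 19340 W.
Radiated: εσ·A_surf·T⁴ with A_surf = 4πr² = 19.32 m².
T⁴ = 19340/(0.69·5.67×10⁻⁸·19.32) = 2.559×10¹⁰ K⁴.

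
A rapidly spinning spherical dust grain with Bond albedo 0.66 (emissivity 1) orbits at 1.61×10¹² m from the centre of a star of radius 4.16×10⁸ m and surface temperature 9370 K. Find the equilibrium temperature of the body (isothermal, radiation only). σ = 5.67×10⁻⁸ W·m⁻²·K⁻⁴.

T ≈ 81.3 K

The star's surface emits σT_*⁴; at distance d the flux is S = σT_*⁴(R_*/d)².
S = 5.67×10⁻⁸·(9370)⁴·(4.16×10⁸/1.61×10¹²)² = 29.18 W/m².
For an isothermal sphere T⁴ = (1−a)S/(4σ) = 4.374×10⁷ K⁴.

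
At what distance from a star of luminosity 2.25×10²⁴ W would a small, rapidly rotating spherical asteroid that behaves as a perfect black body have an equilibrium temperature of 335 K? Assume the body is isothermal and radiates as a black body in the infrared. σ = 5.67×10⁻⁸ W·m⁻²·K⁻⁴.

d ≈ 7.92×10⁹ m

For an isothermal black-emitting sphere, (1−a)S·πr² = σ·4πr²·T⁴ ⇒ S = 4σT⁴/(1−a).
S = 4·5.67×10⁻⁸·(335)⁴/1.00 = 2856 W/m².
Flux falls as S = L/(4πd²), so d = √(L/(4πS)) = √(2.25×10²⁴/(4π·2856)).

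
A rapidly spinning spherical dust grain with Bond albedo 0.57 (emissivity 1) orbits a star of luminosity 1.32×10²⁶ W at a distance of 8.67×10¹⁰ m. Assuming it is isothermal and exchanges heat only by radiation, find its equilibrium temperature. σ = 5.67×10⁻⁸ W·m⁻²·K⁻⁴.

T ≈ 227 K

First find the stellar flux at distance d: S = L/(4πd²) = 1.32×10²⁶/(4π·(8.67×10¹⁰)²) = 1397 W/m².
For an isothermal sphere, absorbed (1−a)S·πr² = emitted σ·4πr²·T⁴, so T⁴ = (1−a)S/(4σ).
T⁴ = 0.430·1397/(4·5.67×10⁻⁸) = 2.649×10⁹ K⁴.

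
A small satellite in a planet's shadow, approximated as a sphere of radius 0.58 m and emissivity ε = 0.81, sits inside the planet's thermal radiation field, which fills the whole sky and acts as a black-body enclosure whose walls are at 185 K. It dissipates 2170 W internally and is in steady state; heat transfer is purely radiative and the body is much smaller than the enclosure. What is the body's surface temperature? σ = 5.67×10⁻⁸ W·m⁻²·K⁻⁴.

For a small grey body in a large enclosure, net radiated power = εσA(T⁴ − T_w⁴).
Steady state: P = εσA(T⁴ − T_w⁴) with A = 4πr² = 4.227 m².
T⁴ = P/(εσA) + T_w⁴ = 2170/(0.81·5.67×10⁻⁸·4.227) + (185)⁴
    = 1.118×10¹⁰ + 1.171×10⁹ = 1.235×10¹⁰ K⁴.

T ≈ 333 K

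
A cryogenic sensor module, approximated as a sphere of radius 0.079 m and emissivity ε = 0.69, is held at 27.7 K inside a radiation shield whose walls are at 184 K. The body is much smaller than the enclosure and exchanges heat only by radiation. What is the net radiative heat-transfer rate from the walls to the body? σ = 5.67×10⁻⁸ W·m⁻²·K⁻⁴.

For a small grey body in a large enclosure: P_net = εσA(T_body⁴ − T_wall⁴).
A = 4πr² = 0.07843 m²; T_body⁴ − T_wall⁴ = 5.887×10⁵ − 1.146×10⁹ = -1.146×10⁹ K⁴.
|P_net| = 0.69·5.67×10⁻⁸·0.07843·1.146×10⁹.

P_net ≈ 3.52 W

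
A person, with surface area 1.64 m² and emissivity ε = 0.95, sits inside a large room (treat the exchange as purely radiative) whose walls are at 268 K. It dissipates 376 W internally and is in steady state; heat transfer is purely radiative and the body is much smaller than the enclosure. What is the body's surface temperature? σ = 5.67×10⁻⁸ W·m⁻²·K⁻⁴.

For a small grey body in a large enclosure, net radiated power = εσA(T⁴ − T_w⁴).
Steady state: P = εσA(T⁴ − T_w⁴) with A = 1.64 m².
T⁴ = P/(εσA) + T_w⁴ = 376/(0.95·5.67×10⁻⁸·1.640) + (268)⁴
    = 4.256×10⁹ + 5.159×10⁹ = 9.415×10⁹ K⁴.

T ≈ 311 K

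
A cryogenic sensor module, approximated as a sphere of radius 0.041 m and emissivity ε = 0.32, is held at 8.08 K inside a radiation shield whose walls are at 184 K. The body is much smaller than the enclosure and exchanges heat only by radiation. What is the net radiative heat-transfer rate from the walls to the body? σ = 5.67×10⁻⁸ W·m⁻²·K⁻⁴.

P_net ≈ 0.439 W

For a small grey body in a large enclosure: P_net = εσA(T_body⁴ − T_wall⁴).
A = 4πr² = 0.02112 m²; T_body⁴ − T_wall⁴ = 4262 − 1.146×10⁹ = -1.146×10⁹ K⁴.
|P_net| = 0.32·5.67×10⁻⁸·0.02112·1.146×10⁹.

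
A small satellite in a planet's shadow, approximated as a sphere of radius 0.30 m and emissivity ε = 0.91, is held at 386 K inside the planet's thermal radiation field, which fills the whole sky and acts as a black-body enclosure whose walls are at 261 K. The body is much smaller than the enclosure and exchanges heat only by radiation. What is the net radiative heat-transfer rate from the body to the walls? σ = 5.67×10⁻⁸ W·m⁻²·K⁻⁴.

P_net ≈ 1020 W

For a small grey body in a large enclosure: P_net = εσA(T_body⁴ − T_wall⁴).
A = 4πr² = 1.131 m²; T_body⁴ − T_wall⁴ = 2.220×10¹⁰ − 4.640×10⁹ = 1.756×10¹⁰ K⁴.
|P_net| = 0.91·5.67×10⁻⁸·1.131·1.756×10¹⁰.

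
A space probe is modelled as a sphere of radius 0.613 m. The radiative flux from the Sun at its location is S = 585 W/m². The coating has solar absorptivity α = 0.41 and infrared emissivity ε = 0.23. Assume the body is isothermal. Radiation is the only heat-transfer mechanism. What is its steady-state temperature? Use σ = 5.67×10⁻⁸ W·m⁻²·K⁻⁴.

T ≈ 260 K

At equilibrium, absorbed power = emitted power.
Absorbing cross-section = πr² = 1.181 m²; emitting surface = 4πr² = 4.722 m² (ratio 4).
αS·A_cross = εσ·A_surf·T⁴  ⇒  T⁴ = αS/(ε·4σ).
T⁴ = 0.410·585/(0.23·4·5.67×10⁻⁸) = 4.598×10⁹ K⁴.
T = (4.598×10⁹)^(1/4).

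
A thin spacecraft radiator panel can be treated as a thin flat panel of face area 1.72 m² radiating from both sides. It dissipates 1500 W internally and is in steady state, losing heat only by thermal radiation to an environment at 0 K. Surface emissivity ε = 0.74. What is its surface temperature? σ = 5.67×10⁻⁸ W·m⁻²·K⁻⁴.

Steady state: internal power = radiated power, P = εσA T⁴.
Radiating area A = 2·1.72 = 3.440 m².
T⁴ = P/(εσA) = 1500/(0.74·5.67×10⁻⁸·3.440) = 1.039×10¹⁰ K⁴.
T = (1.039×10¹⁰)^(1/4).

T ≈ 319 K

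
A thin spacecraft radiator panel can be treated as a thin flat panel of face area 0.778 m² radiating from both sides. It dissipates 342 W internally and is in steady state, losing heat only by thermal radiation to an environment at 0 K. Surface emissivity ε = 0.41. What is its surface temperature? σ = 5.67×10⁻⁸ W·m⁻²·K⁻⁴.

Steady state: internal power = radiated power, P = εσA T⁴.
Radiating area A = 2·0.778 = 1.556 m².
T⁴ = P/(εσA) = 342/(0.41·5.67×10⁻⁸·1.556) = 9.455×10⁹ K⁴.
T = (9.455×10⁹)^(1/4).

T ≈ 312 K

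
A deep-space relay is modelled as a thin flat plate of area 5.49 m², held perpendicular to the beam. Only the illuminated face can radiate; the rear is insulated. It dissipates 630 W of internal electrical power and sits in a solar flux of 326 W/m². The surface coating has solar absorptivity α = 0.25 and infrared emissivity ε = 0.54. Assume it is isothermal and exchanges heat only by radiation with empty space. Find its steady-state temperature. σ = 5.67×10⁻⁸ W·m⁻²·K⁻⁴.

At steady state, absorbed solar power + internal power = radiated power.
Absorbed: α·S·A_cross = 0.25·326·5.490 = 447.4 W (cross-section A).
Total input = 447.4 + 630 = 1077 W.
Radiated: εσ·A_surf·T⁴ with A_surf = A = 5.490 m².
T⁴ = 1077/(0.54·5.67×10⁻⁸·5.490) = 6.410×10⁹ K⁴.

T ≈ 283 K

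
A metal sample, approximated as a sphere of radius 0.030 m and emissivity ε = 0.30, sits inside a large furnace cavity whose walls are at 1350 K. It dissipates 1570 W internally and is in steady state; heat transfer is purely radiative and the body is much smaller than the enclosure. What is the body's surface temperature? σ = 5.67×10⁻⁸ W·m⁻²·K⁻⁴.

T ≈ 1840 K

For a small grey body in a large enclosure, net radiated power = εσA(T⁴ − T_w⁴).
Steady state: P = εσA(T⁴ − T_w⁴) with A = 4πr² = 0.01131 m².
T⁴ = P/(εσA) + T_w⁴ = 1570/(0.30·5.67×10⁻⁸·0.01131) + (1350)⁴
    = 8.161×10¹² + 3.322×10¹² = 1.148×10¹³ K⁴.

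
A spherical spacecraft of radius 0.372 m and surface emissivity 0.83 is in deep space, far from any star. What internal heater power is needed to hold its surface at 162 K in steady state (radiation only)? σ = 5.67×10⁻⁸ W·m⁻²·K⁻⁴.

P ≈ 56.4 W

P = εσ·4πr²·T⁴.
4πr² = 1.739 m²; T⁴ = 6.887×10⁸ K⁴.
P = 0.83·5.67×10⁻⁸·1.739·6.887×10⁸.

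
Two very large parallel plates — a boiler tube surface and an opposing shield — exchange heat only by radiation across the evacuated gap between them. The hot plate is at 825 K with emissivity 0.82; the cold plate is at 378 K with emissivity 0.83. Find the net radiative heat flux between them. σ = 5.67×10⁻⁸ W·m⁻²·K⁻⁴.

q ≈ 17600 W/m²

For two infinite grey parallel plates, q = σ(T₁⁴ − T₂⁴)/(1/ε₁ + 1/ε₂ − 1).
T₁⁴ − T₂⁴ = 4.633×10¹¹ − 2.042×10¹⁰ = 4.428×10¹¹ K⁴.
1/ε₁ + 1/ε₂ − 1 = 1.220 + 1.205 − 1 = 1.424.
q = 5.67×10⁻⁸ × 4.428×10¹¹ / 1.424.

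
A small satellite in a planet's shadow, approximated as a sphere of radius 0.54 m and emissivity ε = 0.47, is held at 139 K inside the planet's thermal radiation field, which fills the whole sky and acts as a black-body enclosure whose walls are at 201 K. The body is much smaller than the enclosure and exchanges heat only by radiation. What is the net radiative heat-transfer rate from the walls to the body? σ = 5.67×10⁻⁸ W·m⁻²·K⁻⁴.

For a small grey body in a large enclosure: P_net = εσA(T_body⁴ − T_wall⁴).
A = 4πr² = 3.664 m²; T_body⁴ − T_wall⁴ = 3.733×10⁸ − 1.632×10⁹ = -1.259×10⁹ K⁴.
|P_net| = 0.47·5.67×10⁻⁸·3.664·1.259×10⁹.

P_net ≈ 123 W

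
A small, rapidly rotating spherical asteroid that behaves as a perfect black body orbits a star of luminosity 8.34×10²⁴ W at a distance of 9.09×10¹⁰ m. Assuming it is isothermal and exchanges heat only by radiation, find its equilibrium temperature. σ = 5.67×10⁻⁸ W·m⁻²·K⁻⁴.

First find the stellar flux at distance d: S = L/(4πd²) = 8.34×10²⁴/(4π·(9.09×10¹⁰)²) = 80.32 W/m².
For an isothermal sphere, absorbed (1−a)S·πr² = emitted σ·4πr²·T⁴, so T⁴ = (1−a)S/(4σ).
T⁴ = 1.00·80.32/(4·5.67×10⁻⁸) = 3.541×10⁸ K⁴.

T ≈ 137 K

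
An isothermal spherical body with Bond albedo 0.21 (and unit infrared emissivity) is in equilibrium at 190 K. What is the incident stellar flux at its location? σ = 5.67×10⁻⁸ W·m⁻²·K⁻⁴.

S ≈ 374 W/m²

(1−a)S·πr² = σ·4πr²·T⁴ ⇒ S = 4σT⁴/(1−a).
S = 4·5.67×10⁻⁸·1.303×10⁹/0.790.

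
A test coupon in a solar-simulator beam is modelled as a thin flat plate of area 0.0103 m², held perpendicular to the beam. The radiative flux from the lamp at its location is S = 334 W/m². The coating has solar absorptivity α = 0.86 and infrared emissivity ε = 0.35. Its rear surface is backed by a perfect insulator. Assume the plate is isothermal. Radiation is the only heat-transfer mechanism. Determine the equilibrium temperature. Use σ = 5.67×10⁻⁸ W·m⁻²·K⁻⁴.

T ≈ 347 K

At equilibrium, absorbed power = emitted power.
Absorbing cross-section = A = 0.01030 m²; emitting surface = A = 0.01030 m² (ratio 1).
αS·A_cross = εσ·A_surf·T⁴  ⇒  T⁴ = αS/(ε·1σ).
T⁴ = 0.860·334/(0.35·1·5.67×10⁻⁸) = 1.447×10¹⁰ K⁴.
T = (1.447×10¹⁰)^(1/4).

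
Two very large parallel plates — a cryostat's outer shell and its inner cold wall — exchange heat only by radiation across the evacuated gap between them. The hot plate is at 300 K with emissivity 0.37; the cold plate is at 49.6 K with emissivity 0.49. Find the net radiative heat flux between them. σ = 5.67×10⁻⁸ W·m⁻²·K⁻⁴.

For two infinite grey parallel plates, q = σ(T₁⁴ − T₂⁴)/(1/ε₁ + 1/ε₂ − 1).
T₁⁴ − T₂⁴ = 8.100×10⁹ − 6.052×10⁶ = 8.094×10⁹ K⁴.
1/ε₁ + 1/ε₂ − 1 = 2.703 + 2.041 − 1 = 3.744.
q = 5.67×10⁻⁸ × 8.094×10⁹ / 3.744.

q ≈ 123 W/m²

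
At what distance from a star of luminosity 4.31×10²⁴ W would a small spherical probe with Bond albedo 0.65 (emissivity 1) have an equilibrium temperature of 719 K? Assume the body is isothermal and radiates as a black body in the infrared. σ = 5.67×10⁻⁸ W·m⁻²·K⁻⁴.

For an isothermal black-emitting sphere, (1−a)S·πr² = σ·4πr²·T⁴ ⇒ S = 4σT⁴/(1−a).
S = 4·5.67×10⁻⁸·(719)⁴/0.350 = 1.732×10⁵ W/m².
Flux falls as S = L/(4πd²), so d = √(L/(4πS)) = √(4.31×10²⁴/(4π·1.732×10⁵)).

d ≈ 1.41×10⁹ m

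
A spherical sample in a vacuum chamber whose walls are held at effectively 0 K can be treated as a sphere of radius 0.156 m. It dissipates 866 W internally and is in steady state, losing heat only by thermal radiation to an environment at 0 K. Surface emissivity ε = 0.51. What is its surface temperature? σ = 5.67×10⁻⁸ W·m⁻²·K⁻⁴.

T ≈ 559 K

Steady state: internal power = radiated power, P = εσA T⁴.
Radiating area A = 4πr² = 0.3058 m².
T⁴ = P/(εσA) = 866/(0.51·5.67×10⁻⁸·0.3058) = 9.793×10¹⁰ K⁴.
T = (9.793×10¹⁰)^(1/4).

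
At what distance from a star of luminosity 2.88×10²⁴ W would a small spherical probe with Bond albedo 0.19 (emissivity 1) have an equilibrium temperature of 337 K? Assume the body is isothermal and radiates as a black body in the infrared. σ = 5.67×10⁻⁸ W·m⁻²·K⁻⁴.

For an isothermal black-emitting sphere, (1−a)S·πr² = σ·4πr²·T⁴ ⇒ S = 4σT⁴/(1−a).
S = 4·5.67×10⁻⁸·(337)⁴/0.810 = 3611 W/m².
Flux falls as S = L/(4πd²), so d = √(L/(4πS)) = √(2.88×10²⁴/(4π·3611)).

d ≈ 7.97×10⁹ m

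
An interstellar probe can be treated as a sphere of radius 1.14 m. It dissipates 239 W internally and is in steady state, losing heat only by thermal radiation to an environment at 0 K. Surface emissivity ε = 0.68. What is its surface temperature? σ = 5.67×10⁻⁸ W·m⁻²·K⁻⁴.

T ≈ 140 K

Steady state: internal power = radiated power, P = εσA T⁴.
Radiating area A = 4πr² = 16.33 m².
T⁴ = P/(εσA) = 239/(0.68·5.67×10⁻⁸·16.33) = 3.796×10⁸ K⁴.
T = (3.796×10⁸)^(1/4).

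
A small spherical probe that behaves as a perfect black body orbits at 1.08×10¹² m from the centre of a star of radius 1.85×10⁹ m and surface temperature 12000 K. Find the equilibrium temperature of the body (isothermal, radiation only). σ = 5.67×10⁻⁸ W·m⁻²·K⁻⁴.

T ≈ 351 K

The star's surface emits σT_*⁴; at distance d the flux is S = σT_*⁴(R_*/d)².
S = 5.67×10⁻⁸·(12000)⁴·(1.85×10⁹/1.08×10¹²)² = 3450 W/m².
For an isothermal sphere T⁴ = (1−a)S/(4σ) = 1.521×10¹⁰ K⁴.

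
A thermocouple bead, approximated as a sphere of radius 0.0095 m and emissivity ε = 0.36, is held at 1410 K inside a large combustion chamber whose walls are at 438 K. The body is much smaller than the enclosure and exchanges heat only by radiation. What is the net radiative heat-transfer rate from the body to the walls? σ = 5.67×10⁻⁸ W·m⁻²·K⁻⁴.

P_net ≈ 90.6 W

For a small grey body in a large enclosure: P_net = εσA(T_body⁴ − T_wall⁴).
A = 4πr² = 0.001134 m²; T_body⁴ − T_wall⁴ = 3.953×10¹² − 3.680×10¹⁰ = 3.916×10¹² K⁴.
|P_net| = 0.36·5.67×10⁻⁸·0.001134·3.916×10¹².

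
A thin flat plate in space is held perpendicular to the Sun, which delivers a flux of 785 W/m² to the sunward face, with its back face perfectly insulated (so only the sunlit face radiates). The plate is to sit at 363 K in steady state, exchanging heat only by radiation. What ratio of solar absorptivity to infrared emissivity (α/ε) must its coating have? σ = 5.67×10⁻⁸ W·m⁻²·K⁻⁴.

Balance: αS·A = εσ·1A·T⁴ ⇒ α/ε = σT⁴/S.
α/ε = 5.67×10⁻⁸·(363)⁴/785 = 5.67×10⁻⁸·1.736×10¹⁰/785.

α/ε ≈ 1.25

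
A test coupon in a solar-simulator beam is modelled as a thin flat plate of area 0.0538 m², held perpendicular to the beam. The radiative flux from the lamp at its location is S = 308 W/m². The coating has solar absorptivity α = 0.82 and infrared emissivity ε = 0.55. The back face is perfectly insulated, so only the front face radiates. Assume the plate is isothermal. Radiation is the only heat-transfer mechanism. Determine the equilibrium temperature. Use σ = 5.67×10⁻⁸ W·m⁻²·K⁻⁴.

At equilibrium, absorbed power = emitted power.
Absorbing cross-section = A = 0.05380 m²; emitting surface = A = 0.05380 m² (ratio 1).
αS·A_cross = εσ·A_surf·T⁴  ⇒  T⁴ = αS/(ε·1σ).
T⁴ = 0.820·308/(0.55·1·5.67×10⁻⁸) = 8.099×10⁹ K⁴.
T = (8.099×10⁹)^(1/4).

T ≈ 300 K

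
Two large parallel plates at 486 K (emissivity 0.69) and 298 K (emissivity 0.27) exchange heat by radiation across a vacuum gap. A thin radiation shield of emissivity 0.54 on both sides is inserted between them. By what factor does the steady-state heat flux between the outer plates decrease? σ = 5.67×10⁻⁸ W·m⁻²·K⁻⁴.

Without shield: q₀ = σΔ(T⁴)/(1/ε₁+1/ε₂−1) with denominator 4.153.
With shield the two gaps are in series; the resistances add: (1/ε₁+1/ε_s−1)+(1/ε_s+1/ε₂−1) = 2.301+4.556 = 6.857.
Heat-flux ratio q₀/q = 6.857/4.153.

factor ≈ 1.65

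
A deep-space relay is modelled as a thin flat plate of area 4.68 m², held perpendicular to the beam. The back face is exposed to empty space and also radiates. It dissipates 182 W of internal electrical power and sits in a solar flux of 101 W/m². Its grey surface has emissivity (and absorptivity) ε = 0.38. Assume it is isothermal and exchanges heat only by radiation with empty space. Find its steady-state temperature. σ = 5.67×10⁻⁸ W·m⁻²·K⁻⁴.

T ≈ 206 K

At steady state, absorbed solar power + internal power = radiated power.
Absorbed: α·S·A_cross = 0.38·101·4.680 = 179.6 W (cross-section A).
Total input = 179.6 + 182 = 361.6 W.
Radiated: εσ·A_surf·T⁴ with A_surf = 2A = 9.360 m².
T⁴ = 361.6/(0.38·5.67×10⁻⁸·9.360) = 1.793×10⁹ K⁴.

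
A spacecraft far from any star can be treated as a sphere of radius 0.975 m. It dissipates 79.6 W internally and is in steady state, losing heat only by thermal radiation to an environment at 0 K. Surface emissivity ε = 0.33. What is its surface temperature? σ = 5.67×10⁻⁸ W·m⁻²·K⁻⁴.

Steady state: internal power = radiated power, P = εσA T⁴.
Radiating area A = 4πr² = 11.95 m².
T⁴ = P/(εσA) = 79.6/(0.33·5.67×10⁻⁸·11.95) = 3.561×10⁸ K⁴.
T = (3.561×10⁸)^(1/4).

T ≈ 137 K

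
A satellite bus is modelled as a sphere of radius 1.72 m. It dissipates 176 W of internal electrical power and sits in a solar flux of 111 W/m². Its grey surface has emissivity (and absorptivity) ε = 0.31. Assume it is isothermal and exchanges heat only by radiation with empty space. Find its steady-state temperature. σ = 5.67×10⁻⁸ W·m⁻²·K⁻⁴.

T ≈ 166 K

At steady state, absorbed solar power + internal power = radiated power.
Absorbed: α·S·A_cross = 0.31·111·9.294 = 319.8 W (cross-section πr²).
Total input = 319.8 + 176 = 495.8 W.
Radiated: εσ·A_surf·T⁴ with A_surf = 4πr² = 37.18 m².
T⁴ = 495.8/(0.31·5.67×10⁻⁸·37.18) = 7.588×10⁸ K⁴.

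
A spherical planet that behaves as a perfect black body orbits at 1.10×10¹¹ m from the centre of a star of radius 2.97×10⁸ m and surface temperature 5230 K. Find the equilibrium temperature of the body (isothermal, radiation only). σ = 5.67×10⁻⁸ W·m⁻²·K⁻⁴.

The star's surface emits σT_*⁴; at distance d the flux is S = σT_*⁴(R_*/d)².
S = 5.67×10⁻⁸·(5230)⁴·(2.97×10⁸/1.10×10¹¹)² = 309.3 W/m².
For an isothermal sphere T⁴ = (1−a)S/(4σ) = 1.364×10⁹ K⁴.

T ≈ 192 K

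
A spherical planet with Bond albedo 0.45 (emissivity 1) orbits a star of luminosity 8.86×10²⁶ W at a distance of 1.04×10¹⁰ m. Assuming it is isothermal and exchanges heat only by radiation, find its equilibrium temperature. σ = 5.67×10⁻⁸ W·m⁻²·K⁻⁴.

T ≈ 1120 K

First find the stellar flux at distance d: S = L/(4πd²) = 8.86×10²⁶/(4π·(1.04×10¹⁰)²) = 6.519×10⁵ W/m².
For an isothermal sphere, absorbed (1−a)S·πr² = emitted σ·4πr²·T⁴, so T⁴ = (1−a)S/(4σ).
T⁴ = 0.550·6.519×10⁵/(4·5.67×10⁻⁸) = 1.581×10¹² K⁴.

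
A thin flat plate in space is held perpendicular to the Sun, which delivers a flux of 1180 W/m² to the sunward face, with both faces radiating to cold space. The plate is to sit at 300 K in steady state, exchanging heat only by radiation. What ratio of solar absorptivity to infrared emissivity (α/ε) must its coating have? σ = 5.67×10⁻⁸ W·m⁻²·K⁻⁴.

Balance: αS·A = εσ·2A·T⁴ ⇒ α/ε = 2σT⁴/S.
α/ε = 2·5.67×10⁻⁸·(300)⁴/1180 = 2·5.67×10⁻⁸·8.100×10⁹/1180.

α/ε ≈ 0.778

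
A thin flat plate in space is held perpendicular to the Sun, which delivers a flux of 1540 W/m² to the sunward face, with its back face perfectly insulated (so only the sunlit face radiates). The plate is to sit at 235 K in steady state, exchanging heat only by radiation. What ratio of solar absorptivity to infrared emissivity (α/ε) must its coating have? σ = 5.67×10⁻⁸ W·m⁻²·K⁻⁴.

α/ε ≈ 0.112

Balance: αS·A = εσ·1A·T⁴ ⇒ α/ε = σT⁴/S.
α/ε = 5.67×10⁻⁸·(235)⁴/1540 = 5.67×10⁻⁸·3.050×10⁹/1540.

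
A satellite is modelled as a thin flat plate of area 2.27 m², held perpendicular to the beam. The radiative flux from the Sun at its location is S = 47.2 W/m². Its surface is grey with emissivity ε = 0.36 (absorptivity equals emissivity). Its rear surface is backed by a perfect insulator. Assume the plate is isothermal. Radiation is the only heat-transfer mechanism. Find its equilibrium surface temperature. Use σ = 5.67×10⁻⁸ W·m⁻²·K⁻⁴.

At equilibrium, absorbed power = emitted power.
Absorbing cross-section = A = 2.270 m²; emitting surface = A = 2.270 m² (ratio 1).
εS·A_cross = εσ·A_surf·T⁴  ⇒  T⁴ = S/(1σ)   (ε cancels).
T⁴ = 47.2/(1·5.67×10⁻⁸) = 8.325×10⁸ K⁴.
T = (8.325×10⁸)^(1/4).

T ≈ 170 K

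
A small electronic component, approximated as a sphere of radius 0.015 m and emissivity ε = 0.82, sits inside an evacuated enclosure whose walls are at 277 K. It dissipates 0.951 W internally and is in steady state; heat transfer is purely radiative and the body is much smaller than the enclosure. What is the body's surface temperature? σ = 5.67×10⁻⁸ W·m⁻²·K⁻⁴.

T ≈ 338 K

For a small grey body in a large enclosure, net radiated power = εσA(T⁴ − T_w⁴).
Steady state: P = εσA(T⁴ − T_w⁴) with A = 4πr² = 0.002827 m².
T⁴ = P/(εσA) + T_w⁴ = 0.951/(0.82·5.67×10⁻⁸·0.002827) + (277)⁴
    = 7.234×10⁹ + 5.887×10⁹ = 1.312×10¹⁰ K⁴.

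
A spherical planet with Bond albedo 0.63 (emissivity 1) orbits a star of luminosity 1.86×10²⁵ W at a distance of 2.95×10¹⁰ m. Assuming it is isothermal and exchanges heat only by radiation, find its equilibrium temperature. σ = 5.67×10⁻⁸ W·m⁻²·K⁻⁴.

T ≈ 230 K

First find the stellar flux at distance d: S = L/(4πd²) = 1.86×10²⁵/(4π·(2.95×10¹⁰)²) = 1701 W/m².
For an isothermal sphere, absorbed (1−a)S·πr² = emitted σ·4πr²·T⁴, so T⁴ = (1−a)S/(4σ).
T⁴ = 0.370·1701/(4·5.67×10⁻⁸) = 2.775×10⁹ K⁴.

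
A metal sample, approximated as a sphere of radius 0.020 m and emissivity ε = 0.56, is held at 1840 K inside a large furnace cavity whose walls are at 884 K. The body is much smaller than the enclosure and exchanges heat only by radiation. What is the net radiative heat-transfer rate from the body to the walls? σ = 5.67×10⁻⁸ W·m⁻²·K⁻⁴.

P_net ≈ 1730 W

For a small grey body in a large enclosure: P_net = εσA(T_body⁴ − T_wall⁴).
A = 4πr² = 0.005027 m²; T_body⁴ − T_wall⁴ = 1.146×10¹³ − 6.107×10¹¹ = 1.085×10¹³ K⁴.
|P_net| = 0.56·5.67×10⁻⁸·0.005027·1.085×10¹³.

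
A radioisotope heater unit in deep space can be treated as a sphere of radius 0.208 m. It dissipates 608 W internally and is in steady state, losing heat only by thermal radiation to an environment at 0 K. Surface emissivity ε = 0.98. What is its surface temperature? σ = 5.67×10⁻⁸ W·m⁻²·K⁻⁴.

T ≈ 377 K

Steady state: internal power = radiated power, P = εσA T⁴.
Radiating area A = 4πr² = 0.5437 m².
T⁴ = P/(εσA) = 608/(0.98·5.67×10⁻⁸·0.5437) = 2.013×10¹⁰ K⁴.
T = (2.013×10¹⁰)^(1/4).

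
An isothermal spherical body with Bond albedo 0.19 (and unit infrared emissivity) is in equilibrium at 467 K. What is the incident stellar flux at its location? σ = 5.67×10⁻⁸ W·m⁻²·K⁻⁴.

S ≈ 13300 W/m²

(1−a)S·πr² = σ·4πr²·T⁴ ⇒ S = 4σT⁴/(1−a).
S = 4·5.67×10⁻⁸·4.756×10¹⁰/0.810.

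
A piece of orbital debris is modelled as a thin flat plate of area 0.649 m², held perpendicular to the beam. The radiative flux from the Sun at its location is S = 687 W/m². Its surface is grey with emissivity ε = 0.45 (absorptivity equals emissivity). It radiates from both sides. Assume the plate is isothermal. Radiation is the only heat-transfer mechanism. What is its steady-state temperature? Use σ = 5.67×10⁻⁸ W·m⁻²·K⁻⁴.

At equilibrium, absorbed power = emitted power.
Absorbing cross-section = A = 0.6490 m²; emitting surface = 2A = 1.298 m² (ratio 2).
εS·A_cross = εσ·A_surf·T⁴  ⇒  T⁴ = S/(2σ)   (ε cancels).
T⁴ = 687/(2·5.67×10⁻⁸) = 6.058×10⁹ K⁴.
T = (6.058×10⁹)^(1/4).

T ≈ 279 K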